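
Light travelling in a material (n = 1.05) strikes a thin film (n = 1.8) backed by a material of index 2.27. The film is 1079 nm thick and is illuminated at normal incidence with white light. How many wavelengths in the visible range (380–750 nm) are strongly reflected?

5

Ray reflecting at the top interface goes from n = 1.05 toward n = 1.8: a half-wave phase shift.
Bottom surface (1.8 → 2.27): reflection off a higher-index medium gives a half-wave phase shift.
Net: no relative phase inversion (both shifts match).
With no net inversion, constructive interference in reflection requires 2 n t = m λ.
λ = 2 n t / m = 3884 / m nm.
m=5: 777 nm (IR); m=6: 647 nm (visible); m=7: 555 nm (visible); m=8: 486 nm (visible); m=9: 432 nm (visible); m=10: 388 nm (visible); m=11: 353 nm (UV).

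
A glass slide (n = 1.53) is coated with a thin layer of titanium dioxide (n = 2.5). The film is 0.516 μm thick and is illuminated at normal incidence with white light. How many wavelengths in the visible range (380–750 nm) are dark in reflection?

3

Ray reflecting at the top interface goes from n = 1.0 toward n = 2.5: a half-wave phase shift.
Ray reflecting at the bottom interface goes from n = 2.5 toward n = 1.53: no phase shift.
Net: one phase inversion between the two reflected rays.
With one net inversion, destructive interference in reflection requires 2 n t = m λ.
λ = 2 n t / m = 2580 / m nm.
m=3: 860 nm (IR); m=4: 645 nm (visible); m=5: 516 nm (visible); m=6: 430 nm (visible); m=7: 369 nm (UV).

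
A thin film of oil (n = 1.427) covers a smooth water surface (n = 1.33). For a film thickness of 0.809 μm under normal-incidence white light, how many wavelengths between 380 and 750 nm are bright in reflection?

At the upper boundary (n = 1.0 to n = 1.427) the reflected ray undergoes a half-wave phase shift.
Bottom surface (1.427 → 1.33): reflection off a lower-index medium gives no phase shift.
Net: one phase inversion between the two reflected rays.
With one net inversion, constructive interference in reflection requires 2 n t = (m + ½) λ.
λ = 2 n t / (m + ½) = 2309 / (m + ½) nm.
m=2: 924 nm (IR); m=3: 660 nm (visible); m=4: 513 nm (visible); m=5: 420 nm (visible); m=6: 355 nm (UV).

3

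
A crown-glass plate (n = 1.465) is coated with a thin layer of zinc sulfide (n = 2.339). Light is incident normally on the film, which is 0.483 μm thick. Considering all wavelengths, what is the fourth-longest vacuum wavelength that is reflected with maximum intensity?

646 nm

At the upper boundary (n = 1.0 to n = 2.339) the reflected ray undergoes a half-wave phase shift.
At the lower boundary (n = 2.339 to n = 1.465) the reflected ray undergoes no phase shift.
Net: one phase inversion between the two reflected rays.
So the condition for constructive reflection is 2 n t = (m + ½) λ.
λ = 2 n t / (m + ½). The fourth-longest wavelength is m = 3: λ = 2 × 2.339 × 483 / 3.50 = 646 nm.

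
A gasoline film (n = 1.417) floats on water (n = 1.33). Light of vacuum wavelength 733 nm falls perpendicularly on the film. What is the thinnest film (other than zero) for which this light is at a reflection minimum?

259 nm

Ray reflecting at the top interface goes from n = 1.0 toward n = 1.417: a half-wave phase shift.
Ray reflecting at the bottom interface goes from n = 1.417 toward n = 1.33: no phase shift.
Exactly one π shift → a net half-wave offset.
So the condition for destructive reflection is 2 n t = m λ.
Minimum nonzero at m = 1: t = λ / (2 n) = 733 / (2 × 1.417) = 259 nm.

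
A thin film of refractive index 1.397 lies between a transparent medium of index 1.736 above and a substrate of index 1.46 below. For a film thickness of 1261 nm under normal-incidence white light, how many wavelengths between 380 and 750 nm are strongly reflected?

Ray reflecting at the top interface goes from n = 1.736 toward n = 1.397: no phase shift.
Bottom surface (1.397 → 1.46): reflection off a higher-index medium gives a half-wave phase shift.
The two reflections differ by half a wavelength.
With one net inversion, constructive interference in reflection requires 2 n t = (m + ½) λ.
λ = 2 n t / (m + ½) = 3523 / (m + ½) nm.
m=4: 783 nm (IR); m=5: 641 nm (visible); m=6: 542 nm (visible); m=7: 470 nm (visible); m=8: 414 nm (visible); m=9: 371 nm (UV).

4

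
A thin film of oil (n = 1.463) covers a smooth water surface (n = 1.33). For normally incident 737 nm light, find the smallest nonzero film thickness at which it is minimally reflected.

252 nm

Top surface (1.0 → 1.463): reflection off a higher-index medium gives a half-wave phase shift.
Bottom surface (1.463 → 1.33): reflection off a lower-index medium gives no phase shift.
Net: one phase inversion between the two reflected rays.
So the condition for destructive reflection is 2 n t = m λ.
Minimum nonzero at m = 1: t = λ / (2 n) = 737 / (2 × 1.463) = 252 nm.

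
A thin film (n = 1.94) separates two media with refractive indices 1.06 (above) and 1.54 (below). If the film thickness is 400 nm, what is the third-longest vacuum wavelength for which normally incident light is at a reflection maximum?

At the upper boundary (n = 1.06 to n = 1.94) the reflected ray undergoes a half-wave phase shift.
Ray reflecting at the bottom interface goes from n = 1.94 toward n = 1.54: no phase shift.
Exactly one π shift → a net half-wave offset.
For strong reflection here: 2 n t = (m + ½) λ.
λ = 2 n t / (m + ½). The third-longest wavelength is m = 2: λ = 2 × 1.94 × 400 / 2.50 = 621 nm.

621 nm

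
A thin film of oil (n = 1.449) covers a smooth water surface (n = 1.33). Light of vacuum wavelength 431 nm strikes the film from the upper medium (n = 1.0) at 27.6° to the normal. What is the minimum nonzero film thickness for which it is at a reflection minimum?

At the upper boundary (n = 1.0 to n = 1.449) the reflected ray undergoes a half-wave phase shift.
At the lower boundary (n = 1.449 to n = 1.33) the reflected ray undergoes no phase shift.
Exactly one π shift → a net half-wave offset.
So the condition for destructive reflection is 2 n t cos θ_r = m λ.
Snell's law: 1.0 sin 27.6° = 1.449 sin θ_r → sin θ_r = 0.320, cos θ_r = 0.948.
Minimum nonzero at m = 1: t = λ / (2 n cos θ_r) = 431 / (2 × 1.449 × 0.948) = 157 nm.

157 nm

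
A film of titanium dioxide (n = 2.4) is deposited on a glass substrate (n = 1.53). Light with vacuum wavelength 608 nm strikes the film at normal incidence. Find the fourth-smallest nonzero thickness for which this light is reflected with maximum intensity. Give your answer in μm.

Top surface (1.0 → 2.4): reflection off a higher-index medium gives a half-wave phase shift.
At the lower boundary (n = 2.4 to n = 1.53) the reflected ray undergoes no phase shift.
The two reflections differ by half a wavelength.
For strong reflection here: 2 n t = (m + ½) λ.
The fourth-smallest nonzero thickness corresponds to m = 3: t = (m + ½) λ / (2 n) = 3.50 × 608 / (2 × 2.4) = 443 nm.

0.443 μm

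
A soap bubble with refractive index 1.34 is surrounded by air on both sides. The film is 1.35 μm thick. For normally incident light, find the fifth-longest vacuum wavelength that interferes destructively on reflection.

Top surface (1.0 → 1.34): reflection off a higher-index medium gives a half-wave phase shift.
At the lower boundary (n = 1.34 to n = 1.0) the reflected ray undergoes no phase shift.
Exactly one π shift → a net half-wave offset.
So the condition for destructive reflection is 2 n t = m λ.
λ = 2 n t / m. The fifth-longest wavelength is m = 5: λ = 2 × 1.34 × 1350 / 5.00 = 724 nm.

724 nm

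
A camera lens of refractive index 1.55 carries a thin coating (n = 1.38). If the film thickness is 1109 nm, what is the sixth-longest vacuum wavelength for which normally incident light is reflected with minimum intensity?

Top surface (1.0 → 1.38): reflection off a higher-index medium gives a half-wave phase shift.
At the lower boundary (n = 1.38 to n = 1.55) the reflected ray undergoes a half-wave phase shift.
The two reflections carry the same phase change, so no net offset.
So the condition for destructive reflection is 2 n t = (m + ½) λ.
λ = 2 n t / (m + ½). The sixth-longest wavelength is m = 5: λ = 2 × 1.38 × 1109 / 5.50 = 557 nm.

557 nm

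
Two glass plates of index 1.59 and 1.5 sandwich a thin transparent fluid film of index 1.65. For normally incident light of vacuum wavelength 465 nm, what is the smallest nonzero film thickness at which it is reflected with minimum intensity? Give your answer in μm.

Top surface (1.59 → 1.65): reflection off a higher-index medium gives a half-wave phase shift.
Ray reflecting at the bottom interface goes from n = 1.65 toward n = 1.5: no phase shift.
The two reflections differ by half a wavelength.
With one net inversion, destructive interference in reflection requires 2 n t = m λ.
The smallest nonzero thickness corresponds to m = 1: t = m λ / (2 n) = 1.00 × 465 / (2 × 1.65) = 141 nm.

0.141 μm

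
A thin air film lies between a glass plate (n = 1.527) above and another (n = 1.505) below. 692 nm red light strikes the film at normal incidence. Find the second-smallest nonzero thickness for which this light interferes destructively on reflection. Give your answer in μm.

At the upper boundary (n = 1.527 to n = 1.0) the reflected ray undergoes no phase shift.
Bottom surface (1.0 → 1.505): reflection off a higher-index medium gives a half-wave phase shift.
Exactly one π shift → a net half-wave offset.
For minimum reflection here: 2 n t = m λ.
The second-smallest nonzero thickness corresponds to m = 2: t = m λ / (2 n) = 2.00 × 692 / (2 × 1.0) = 692 nm.

0.692 μm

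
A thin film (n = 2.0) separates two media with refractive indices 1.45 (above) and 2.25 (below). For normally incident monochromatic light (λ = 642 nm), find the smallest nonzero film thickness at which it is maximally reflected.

161 nm

Top surface (1.45 → 2.0): reflection off a higher-index medium gives a half-wave phase shift.
Ray reflecting at the bottom interface goes from n = 2.0 toward n = 2.25: a half-wave phase shift.
Net: no relative phase inversion (both shifts match).
For maximum reflection here: 2 n t = m λ.
Minimum nonzero at m = 1: t = λ / (2 n) = 642 / (2 × 2.0) = 161 nm.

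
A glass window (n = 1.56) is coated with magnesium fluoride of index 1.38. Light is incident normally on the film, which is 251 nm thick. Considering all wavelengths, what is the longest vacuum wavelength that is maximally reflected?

693 nm

Ray reflecting at the top interface goes from n = 1.0 toward n = 1.38: a half-wave phase shift.
At the lower boundary (n = 1.38 to n = 1.56) the reflected ray undergoes a half-wave phase shift.
Net: no relative phase inversion (both shifts match).
So the condition for constructive reflection is 2 n t = m λ.
λ = 2 n t / m. The longest wavelength is m = 1: λ = 2 × 1.38 × 251 / 1.00 = 693 nm.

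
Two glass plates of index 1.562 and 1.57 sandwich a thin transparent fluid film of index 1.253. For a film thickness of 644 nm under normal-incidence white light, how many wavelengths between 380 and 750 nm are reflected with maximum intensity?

2

Top surface (1.562 → 1.253): reflection off a lower-index medium gives no phase shift.
Ray reflecting at the bottom interface goes from n = 1.253 toward n = 1.57: a half-wave phase shift.
Net: one phase inversion between the two reflected rays.
With one net inversion, constructive interference in reflection requires 2 n t = (m + ½) λ.
λ = 2 n t / (m + ½) = 1614 / (m + ½) nm.
m=1: 1076 nm (IR); m=2: 646 nm (visible); m=3: 461 nm (visible); m=4: 359 nm (UV).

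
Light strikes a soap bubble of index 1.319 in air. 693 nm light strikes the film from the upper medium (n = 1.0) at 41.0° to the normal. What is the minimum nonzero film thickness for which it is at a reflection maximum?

Top surface (1.0 → 1.319): reflection off a higher-index medium gives a half-wave phase shift.
Ray reflecting at the bottom interface goes from n = 1.319 toward n = 1.0: no phase shift.
The two reflections differ by half a wavelength.
With one net inversion, constructive interference in reflection requires 2 n t cos θ_r = (m + ½) λ.
Snell's law: 1.0 sin 41.0° = 1.319 sin θ_r → sin θ_r = 0.497, cos θ_r = 0.868.
Minimum at m = 0: t = λ / (4 n cos θ_r) = 693 / (4 × 1.319 × 0.868) = 151 nm.

151 nm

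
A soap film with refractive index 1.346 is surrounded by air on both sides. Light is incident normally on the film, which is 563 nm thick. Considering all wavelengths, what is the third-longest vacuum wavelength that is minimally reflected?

505 nm

At the upper boundary (n = 1.0 to n = 1.346) the reflected ray undergoes a half-wave phase shift.
At the lower boundary (n = 1.346 to n = 1.0) the reflected ray undergoes no phase shift.
The two reflections differ by half a wavelength.
For dark reflection here: 2 n t = m λ.
λ = 2 n t / m. The third-longest wavelength is m = 3: λ = 2 × 1.346 × 563 / 3.00 = 505 nm.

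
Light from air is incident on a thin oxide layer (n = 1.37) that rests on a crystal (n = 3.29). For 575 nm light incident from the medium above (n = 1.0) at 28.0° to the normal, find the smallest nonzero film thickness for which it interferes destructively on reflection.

112 nm

At the upper boundary (n = 1.0 to n = 1.37) the reflected ray undergoes a half-wave phase shift.
Bottom surface (1.37 → 3.29): reflection off a higher-index medium gives a half-wave phase shift.
Net: no relative phase inversion (both shifts match).
For dark reflection here: 2 n t cos θ_r = (m + ½) λ.
Snell's law: 1.0 sin 28.0° = 1.37 sin θ_r → sin θ_r = 0.343, cos θ_r = 0.939.
Minimum at m = 0: t = λ / (4 n cos θ_r) = 575 / (4 × 1.37 × 0.939) = 112 nm.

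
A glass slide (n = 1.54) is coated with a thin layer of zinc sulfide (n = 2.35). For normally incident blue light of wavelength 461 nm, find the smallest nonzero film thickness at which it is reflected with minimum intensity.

Top surface (1.0 → 2.35): reflection off a higher-index medium gives a half-wave phase shift.
Ray reflecting at the bottom interface goes from n = 2.35 toward n = 1.54: no phase shift.
Net: one phase inversion between the two reflected rays.
For dark reflection here: 2 n t = m λ.
Minimum nonzero at m = 1: t = λ / (2 n) = 461 / (2 × 2.35) = 98.1 nm.

98.1 nm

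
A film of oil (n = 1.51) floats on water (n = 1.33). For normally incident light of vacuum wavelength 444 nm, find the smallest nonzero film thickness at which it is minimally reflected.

147 nm

Ray reflecting at the top interface goes from n = 1.0 toward n = 1.51: a half-wave phase shift.
Ray reflecting at the bottom interface goes from n = 1.51 toward n = 1.33: no phase shift.
Exactly one π shift → a net half-wave offset.
So the condition for destructive reflection is 2 n t = m λ.
Minimum nonzero at m = 1: t = λ / (2 n) = 444 / (2 × 1.51) = 147 nm.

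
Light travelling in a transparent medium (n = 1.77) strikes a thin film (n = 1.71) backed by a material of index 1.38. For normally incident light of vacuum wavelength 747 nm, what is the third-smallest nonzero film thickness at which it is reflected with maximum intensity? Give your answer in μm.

Ray reflecting at the top interface goes from n = 1.77 toward n = 1.71: no phase shift.
Ray reflecting at the bottom interface goes from n = 1.71 toward n = 1.38: no phase shift.
The two reflections carry the same phase change, so no net offset.
So the condition for constructive reflection is 2 n t = m λ.
The third-smallest nonzero thickness corresponds to m = 3: t = m λ / (2 n) = 3.00 × 747 / (2 × 1.71) = 655 nm.

0.655 μm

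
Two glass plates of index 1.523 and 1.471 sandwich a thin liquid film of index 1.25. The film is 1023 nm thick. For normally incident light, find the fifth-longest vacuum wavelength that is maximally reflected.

Top surface (1.523 → 1.25): reflection off a lower-index medium gives no phase shift.
Ray reflecting at the bottom interface goes from n = 1.25 toward n = 1.471: a half-wave phase shift.
Exactly one π shift → a net half-wave offset.
So the condition for constructive reflection is 2 n t = (m + ½) λ.
λ = 2 n t / (m + ½). The fifth-longest wavelength is m = 4: λ = 2 × 1.25 × 1023 / 4.50 = 568 nm.

568 nm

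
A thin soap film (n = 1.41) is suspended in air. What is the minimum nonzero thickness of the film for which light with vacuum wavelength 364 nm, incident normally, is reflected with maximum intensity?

Ray reflecting at the top interface goes from n = 1.0 toward n = 1.41: a half-wave phase shift.
Bottom surface (1.41 → 1.0): reflection off a lower-index medium gives no phase shift.
Exactly one π shift → a net half-wave offset.
With one net inversion, constructive interference in reflection requires 2 n t = (m + ½) λ.
Minimum at m = 0: t = λ / (4 n) = 364 / (4 × 1.41) = 64.5 nm.

64.5 nm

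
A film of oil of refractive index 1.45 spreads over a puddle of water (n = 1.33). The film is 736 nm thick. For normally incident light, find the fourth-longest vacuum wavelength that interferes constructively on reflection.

Top surface (1.0 → 1.45): reflection off a higher-index medium gives a half-wave phase shift.
Bottom surface (1.45 → 1.33): reflection off a lower-index medium gives no phase shift.
Exactly one π shift → a net half-wave offset.
With one net inversion, constructive interference in reflection requires 2 n t = (m + ½) λ.
λ = 2 n t / (m + ½). The fourth-longest wavelength is m = 3: λ = 2 × 1.45 × 736 / 3.50 = 610 nm.

610 nm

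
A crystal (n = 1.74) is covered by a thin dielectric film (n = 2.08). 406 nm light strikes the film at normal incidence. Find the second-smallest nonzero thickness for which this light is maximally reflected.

At the upper boundary (n = 1.0 to n = 2.08) the reflected ray undergoes a half-wave phase shift.
At the lower boundary (n = 2.08 to n = 1.74) the reflected ray undergoes no phase shift.
Exactly one π shift → a net half-wave offset.
So the condition for constructive reflection is 2 n t = (m + ½) λ.
The second-smallest nonzero thickness corresponds to m = 1: t = (m + ½) λ / (2 n) = 1.50 × 406 / (2 × 2.08) = 146 nm.

146 nm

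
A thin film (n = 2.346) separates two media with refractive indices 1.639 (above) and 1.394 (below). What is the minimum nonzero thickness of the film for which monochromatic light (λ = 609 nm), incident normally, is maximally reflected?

At the upper boundary (n = 1.639 to n = 2.346) the reflected ray undergoes a half-wave phase shift.
Ray reflecting at the bottom interface goes from n = 2.346 toward n = 1.394: no phase shift.
The two reflections differ by half a wavelength.
So the condition for constructive reflection is 2 n t = (m + ½) λ.
Minimum at m = 0: t = λ / (4 n) = 609 / (4 × 2.346) = 64.9 nm.

64.9 nm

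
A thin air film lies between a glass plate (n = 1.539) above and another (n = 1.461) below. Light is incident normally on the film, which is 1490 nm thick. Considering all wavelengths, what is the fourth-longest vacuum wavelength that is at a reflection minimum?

At the upper boundary (n = 1.539 to n = 1.0) the reflected ray undergoes no phase shift.
Bottom surface (1.0 → 1.461): reflection off a higher-index medium gives a half-wave phase shift.
Exactly one π shift → a net half-wave offset.
So the condition for destructive reflection is 2 n t = m λ.
λ = 2 n t / m. The fourth-longest wavelength is m = 4: λ = 2 × 1.0 × 1490 / 4.00 = 745 nm.

745 nm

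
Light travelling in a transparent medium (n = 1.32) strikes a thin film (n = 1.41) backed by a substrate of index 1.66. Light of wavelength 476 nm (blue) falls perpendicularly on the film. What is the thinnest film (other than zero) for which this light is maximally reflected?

169 nm

At the upper boundary (n = 1.32 to n = 1.41) the reflected ray undergoes a half-wave phase shift.
Bottom surface (1.41 → 1.66): reflection off a higher-index medium gives a half-wave phase shift.
The two reflections carry the same phase change, so no net offset.
With no net inversion, constructive interference in reflection requires 2 n t = m λ.
Minimum nonzero at m = 1: t = λ / (2 n) = 476 / (2 × 1.41) = 169 nm.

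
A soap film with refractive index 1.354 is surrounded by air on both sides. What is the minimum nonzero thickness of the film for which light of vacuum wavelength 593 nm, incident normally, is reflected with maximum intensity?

Top surface (1.0 → 1.354): reflection off a higher-index medium gives a half-wave phase shift.
At the lower boundary (n = 1.354 to n = 1.0) the reflected ray undergoes no phase shift.
Exactly one π shift → a net half-wave offset.
So the condition for constructive reflection is 2 n t = (m + ½) λ.
Minimum at m = 0: t = λ / (4 n) = 593 / (4 × 1.354) = 109 nm.

109 nm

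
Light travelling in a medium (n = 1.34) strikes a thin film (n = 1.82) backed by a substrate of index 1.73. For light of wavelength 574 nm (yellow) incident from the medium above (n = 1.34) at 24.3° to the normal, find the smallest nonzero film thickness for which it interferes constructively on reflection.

82.7 nm

Ray reflecting at the top interface goes from n = 1.34 toward n = 1.82: a half-wave phase shift.
Ray reflecting at the bottom interface goes from n = 1.82 toward n = 1.73: no phase shift.
Net: one phase inversion between the two reflected rays.
For bright reflection here: 2 n t cos θ_r = (m + ½) λ.
Snell's law: 1.34 sin 24.3° = 1.82 sin θ_r → sin θ_r = 0.303, cos θ_r = 0.953.
Minimum at m = 0: t = λ / (4 n cos θ_r) = 574 / (4 × 1.82 × 0.953) = 82.7 nm.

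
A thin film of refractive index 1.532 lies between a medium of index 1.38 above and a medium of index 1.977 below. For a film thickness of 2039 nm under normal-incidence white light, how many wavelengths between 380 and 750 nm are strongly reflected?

At the upper boundary (n = 1.38 to n = 1.532) the reflected ray undergoes a half-wave phase shift.
Bottom surface (1.532 → 1.977): reflection off a higher-index medium gives a half-wave phase shift.
Net: no relative phase inversion (both shifts match).
So the condition for constructive reflection is 2 n t = m λ.
λ = 2 n t / m = 6247 / m nm.
m=8: 781 nm (IR); m=9: 694 nm (visible); m=10: 625 nm (visible); m=11: 568 nm (visible); m=12: 521 nm (visible); m=13: 481 nm (visible); m=14: 446 nm (visible); m=15: 416 nm (visible); m=16: 390 nm (visible); m=17: 367 nm (UV).

8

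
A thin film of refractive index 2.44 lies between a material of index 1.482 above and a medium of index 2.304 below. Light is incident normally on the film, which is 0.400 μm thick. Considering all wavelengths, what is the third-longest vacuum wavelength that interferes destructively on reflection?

At the upper boundary (n = 1.482 to n = 2.44) the reflected ray undergoes a half-wave phase shift.
Bottom surface (2.44 → 2.304): reflection off a lower-index medium gives no phase shift.
Exactly one π shift → a net half-wave offset.
For minimum reflection here: 2 n t = m λ.
λ = 2 n t / m. The third-longest wavelength is m = 3: λ = 2 × 2.44 × 400 / 3.00 = 651 nm.

651 nm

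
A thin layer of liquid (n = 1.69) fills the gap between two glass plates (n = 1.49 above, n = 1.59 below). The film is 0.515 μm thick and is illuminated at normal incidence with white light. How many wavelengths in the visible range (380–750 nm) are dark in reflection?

2

At the upper boundary (n = 1.49 to n = 1.69) the reflected ray undergoes a half-wave phase shift.
At the lower boundary (n = 1.69 to n = 1.59) the reflected ray undergoes no phase shift.
The two reflections differ by half a wavelength.
So the condition for destructive reflection is 2 n t = m λ.
λ = 2 n t / m = 1741 / m nm.
m=2: 870 nm (IR); m=3: 580 nm (visible); m=4: 435 nm (visible); m=5: 348 nm (UV).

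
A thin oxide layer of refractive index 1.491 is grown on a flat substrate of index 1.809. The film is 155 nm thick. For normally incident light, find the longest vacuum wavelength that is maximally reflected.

At the upper boundary (n = 1.0 to n = 1.491) the reflected ray undergoes a half-wave phase shift.
Bottom surface (1.491 → 1.809): reflection off a higher-index medium gives a half-wave phase shift.
The two reflections carry the same phase change, so no net offset.
For maximum reflection here: 2 n t = m λ.
λ = 2 n t / m. The longest wavelength is m = 1: λ = 2 × 1.491 × 155 / 1.00 = 462 nm.

462 nm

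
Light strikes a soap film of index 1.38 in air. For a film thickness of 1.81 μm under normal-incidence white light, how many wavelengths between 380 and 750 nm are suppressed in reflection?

Ray reflecting at the top interface goes from n = 1.0 toward n = 1.38: a half-wave phase shift.
Bottom surface (1.38 → 1.0): reflection off a lower-index medium gives no phase shift.
The two reflections differ by half a wavelength.
With one net inversion, destructive interference in reflection requires 2 n t = m λ.
λ = 2 n t / m = 4996 / m nm.
m=6: 833 nm (IR); m=7: 714 nm (visible); m=8: 624 nm (visible); m=9: 555 nm (visible); m=10: 500 nm (visible); m=11: 454 nm (visible); m=12: 416 nm (visible); m=13: 384 nm (visible); m=14: 357 nm (UV).

7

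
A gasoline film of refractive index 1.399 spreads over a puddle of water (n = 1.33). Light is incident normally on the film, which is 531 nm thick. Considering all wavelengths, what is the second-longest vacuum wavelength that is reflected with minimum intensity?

Ray reflecting at the top interface goes from n = 1.0 toward n = 1.399: a half-wave phase shift.
Ray reflecting at the bottom interface goes from n = 1.399 toward n = 1.33: no phase shift.
Exactly one π shift → a net half-wave offset.
So the condition for destructive reflection is 2 n t = m λ.
λ = 2 n t / m. The second-longest wavelength is m = 2: λ = 2 × 1.399 × 531 / 2.00 = 743 nm.

743 nm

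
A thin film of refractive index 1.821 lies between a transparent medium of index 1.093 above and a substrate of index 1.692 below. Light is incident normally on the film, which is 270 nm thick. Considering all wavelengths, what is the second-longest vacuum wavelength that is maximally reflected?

656 nm

Top surface (1.093 → 1.821): reflection off a higher-index medium gives a half-wave phase shift.
Ray reflecting at the bottom interface goes from n = 1.821 toward n = 1.692: no phase shift.
Net: one phase inversion between the two reflected rays.
For maximum reflection here: 2 n t = (m + ½) λ.
λ = 2 n t / (m + ½). The second-longest wavelength is m = 1: λ = 2 × 1.821 × 270 / 1.50 = 656 nm.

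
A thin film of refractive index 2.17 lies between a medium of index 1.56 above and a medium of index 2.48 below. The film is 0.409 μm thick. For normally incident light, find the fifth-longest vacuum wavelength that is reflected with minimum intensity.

Top surface (1.56 → 2.17): reflection off a higher-index medium gives a half-wave phase shift.
Ray reflecting at the bottom interface goes from n = 2.17 toward n = 2.48: a half-wave phase shift.
Zero or two π shifts → no net half-wave offset.
So the condition for destructive reflection is 2 n t = (m + ½) λ.
λ = 2 n t / (m + ½). The fifth-longest wavelength is m = 4: λ = 2 × 2.17 × 409 / 4.50 = 394 nm.

394 nm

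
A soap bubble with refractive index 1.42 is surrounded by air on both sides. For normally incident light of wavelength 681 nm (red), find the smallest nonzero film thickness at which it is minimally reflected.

240 nm

Ray reflecting at the top interface goes from n = 1.0 toward n = 1.42: a half-wave phase shift.
Ray reflecting at the bottom interface goes from n = 1.42 toward n = 1.0: no phase shift.
The two reflections differ by half a wavelength.
So the condition for destructive reflection is 2 n t = m λ.
Minimum nonzero at m = 1: t = λ / (2 n) = 681 / (2 × 1.42) = 240 nm.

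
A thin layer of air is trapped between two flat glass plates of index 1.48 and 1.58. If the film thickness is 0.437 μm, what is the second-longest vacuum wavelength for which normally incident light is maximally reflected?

583 nm

At the upper boundary (n = 1.48 to n = 1.0) the reflected ray undergoes no phase shift.
Bottom surface (1.0 → 1.58): reflection off a higher-index medium gives a half-wave phase shift.
Net: one phase inversion between the two reflected rays.
For maximum reflection here: 2 n t = (m + ½) λ.
λ = 2 n t / (m + ½). The second-longest wavelength is m = 1: λ = 2 × 1.0 × 437 / 1.50 = 583 nm.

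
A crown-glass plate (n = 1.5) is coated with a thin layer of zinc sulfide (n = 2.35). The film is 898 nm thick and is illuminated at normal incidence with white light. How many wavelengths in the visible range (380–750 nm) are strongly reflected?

5

Ray reflecting at the top interface goes from n = 1.0 toward n = 2.35: a half-wave phase shift.
Bottom surface (2.35 → 1.5): reflection off a lower-index medium gives no phase shift.
Net: one phase inversion between the two reflected rays.
For maximum reflection here: 2 n t = (m + ½) λ.
λ = 2 n t / (m + ½) = 4221 / (m + ½) nm.
m=5: 767 nm (IR); m=6: 649 nm (visible); m=7: 563 nm (visible); m=8: 497 nm (visible); m=9: 444 nm (visible); m=10: 402 nm (visible); m=11: 367 nm (UV).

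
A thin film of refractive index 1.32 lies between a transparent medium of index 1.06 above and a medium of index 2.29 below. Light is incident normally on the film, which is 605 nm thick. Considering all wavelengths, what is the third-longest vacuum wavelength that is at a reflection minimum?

Top surface (1.06 → 1.32): reflection off a higher-index medium gives a half-wave phase shift.
Bottom surface (1.32 → 2.29): reflection off a higher-index medium gives a half-wave phase shift.
Zero or two π shifts → no net half-wave offset.
For minimum reflection here: 2 n t = (m + ½) λ.
λ = 2 n t / (m + ½). The third-longest wavelength is m = 2: λ = 2 × 1.32 × 605 / 2.50 = 639 nm.

639 nm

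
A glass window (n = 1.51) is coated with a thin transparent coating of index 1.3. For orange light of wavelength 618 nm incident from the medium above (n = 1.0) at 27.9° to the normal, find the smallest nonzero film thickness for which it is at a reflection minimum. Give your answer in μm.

Top surface (1.0 → 1.3): reflection off a higher-index medium gives a half-wave phase shift.
Ray reflecting at the bottom interface goes from n = 1.3 toward n = 1.51: a half-wave phase shift.
Net: no relative phase inversion (both shifts match).
With no net inversion, destructive interference in reflection requires 2 n t cos θ_r = (m + ½) λ.
Snell's law: 1.0 sin 27.9° = 1.3 sin θ_r → sin θ_r = 0.360, cos θ_r = 0.933.
Minimum at m = 0: t = λ / (4 n cos θ_r) = 618 / (4 × 1.3 × 0.933) = 127 nm.

0.127 μm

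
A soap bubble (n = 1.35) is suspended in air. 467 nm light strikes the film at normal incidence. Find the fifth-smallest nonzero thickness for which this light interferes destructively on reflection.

At the upper boundary (n = 1.0 to n = 1.35) the reflected ray undergoes a half-wave phase shift.
At the lower boundary (n = 1.35 to n = 1.0) the reflected ray undergoes no phase shift.
The two reflections differ by half a wavelength.
So the condition for destructive reflection is 2 n t = m λ.
The fifth-smallest nonzero thickness corresponds to m = 5: t = m λ / (2 n) = 5.00 × 467 / (2 × 1.35) = 865 nm.

865 nm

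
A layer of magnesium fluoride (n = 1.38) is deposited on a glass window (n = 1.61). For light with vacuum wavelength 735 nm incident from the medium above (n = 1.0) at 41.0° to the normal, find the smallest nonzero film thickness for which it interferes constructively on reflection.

At the upper boundary (n = 1.0 to n = 1.38) the reflected ray undergoes a half-wave phase shift.
At the lower boundary (n = 1.38 to n = 1.61) the reflected ray undergoes a half-wave phase shift.
Net: no relative phase inversion (both shifts match).
With no net inversion, constructive interference in reflection requires 2 n t cos θ_r = m λ.
Snell's law: 1.0 sin 41.0° = 1.38 sin θ_r → sin θ_r = 0.475, cos θ_r = 0.880.
Minimum nonzero at m = 1: t = λ / (2 n cos θ_r) = 735 / (2 × 1.38 × 0.880) = 303 nm.

303 nm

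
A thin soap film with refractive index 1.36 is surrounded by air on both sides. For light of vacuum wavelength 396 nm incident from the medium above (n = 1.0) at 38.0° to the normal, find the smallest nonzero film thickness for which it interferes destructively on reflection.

163 nm

Ray reflecting at the top interface goes from n = 1.0 toward n = 1.36: a half-wave phase shift.
Ray reflecting at the bottom interface goes from n = 1.36 toward n = 1.0: no phase shift.
Exactly one π shift → a net half-wave offset.
With one net inversion, destructive interference in reflection requires 2 n t cos θ_r = m λ.
Snell's law: 1.0 sin 38.0° = 1.36 sin θ_r → sin θ_r = 0.453, cos θ_r = 0.892.
Minimum nonzero at m = 1: t = λ / (2 n cos θ_r) = 396 / (2 × 1.36 × 0.892) = 163 nm.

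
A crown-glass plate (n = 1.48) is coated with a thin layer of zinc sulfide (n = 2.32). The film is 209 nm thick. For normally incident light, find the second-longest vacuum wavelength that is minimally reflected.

485 nm

Ray reflecting at the top interface goes from n = 1.0 toward n = 2.32: a half-wave phase shift.
Bottom surface (2.32 → 1.48): reflection off a lower-index medium gives no phase shift.
Exactly one π shift → a net half-wave offset.
With one net inversion, destructive interference in reflection requires 2 n t = m λ.
λ = 2 n t / m. The second-longest wavelength is m = 2: λ = 2 × 2.32 × 209 / 2.00 = 485 nm.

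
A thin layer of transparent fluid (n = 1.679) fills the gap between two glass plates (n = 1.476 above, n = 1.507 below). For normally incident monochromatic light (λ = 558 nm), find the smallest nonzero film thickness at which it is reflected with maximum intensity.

83.1 nm

Top surface (1.476 → 1.679): reflection off a higher-index medium gives a half-wave phase shift.
At the lower boundary (n = 1.679 to n = 1.507) the reflected ray undergoes no phase shift.
The two reflections differ by half a wavelength.
With one net inversion, constructive interference in reflection requires 2 n t = (m + ½) λ.
Minimum at m = 0: t = λ / (4 n) = 558 / (4 × 1.679) = 83.1 nm.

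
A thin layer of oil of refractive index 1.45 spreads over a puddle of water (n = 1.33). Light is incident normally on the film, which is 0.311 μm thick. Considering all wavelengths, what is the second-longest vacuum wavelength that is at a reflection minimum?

451 nm

Ray reflecting at the top interface goes from n = 1.0 toward n = 1.45: a half-wave phase shift.
Bottom surface (1.45 → 1.33): reflection off a lower-index medium gives no phase shift.
Exactly one π shift → a net half-wave offset.
With one net inversion, destructive interference in reflection requires 2 n t = m λ.
λ = 2 n t / m. The second-longest wavelength is m = 2: λ = 2 × 1.45 × 311 / 2.00 = 451 nm.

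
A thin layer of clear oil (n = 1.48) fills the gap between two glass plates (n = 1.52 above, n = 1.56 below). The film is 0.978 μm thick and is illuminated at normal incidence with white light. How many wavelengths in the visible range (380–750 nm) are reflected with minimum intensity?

4

At the upper boundary (n = 1.52 to n = 1.48) the reflected ray undergoes no phase shift.
Bottom surface (1.48 → 1.56): reflection off a higher-index medium gives a half-wave phase shift.
Exactly one π shift → a net half-wave offset.
For weak reflection here: 2 n t = m λ.
λ = 2 n t / m = 2895 / m nm.
m=3: 965 nm (IR); m=4: 724 nm (visible); m=5: 579 nm (visible); m=6: 482 nm (visible); m=7: 414 nm (visible); m=8: 362 nm (UV).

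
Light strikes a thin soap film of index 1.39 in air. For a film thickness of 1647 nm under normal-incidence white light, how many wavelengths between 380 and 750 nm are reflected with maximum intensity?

6

At the upper boundary (n = 1.0 to n = 1.39) the reflected ray undergoes a half-wave phase shift.
At the lower boundary (n = 1.39 to n = 1.0) the reflected ray undergoes no phase shift.
Exactly one π shift → a net half-wave offset.
With one net inversion, constructive interference in reflection requires 2 n t = (m + ½) λ.
λ = 2 n t / (m + ½) = 4579 / (m + ½) nm.
m=5: 832 nm (IR); m=6: 704 nm (visible); m=7: 610 nm (visible); m=8: 539 nm (visible); m=9: 482 nm (visible); m=10: 436 nm (visible); m=11: 398 nm (visible); m=12: 366 nm (UV).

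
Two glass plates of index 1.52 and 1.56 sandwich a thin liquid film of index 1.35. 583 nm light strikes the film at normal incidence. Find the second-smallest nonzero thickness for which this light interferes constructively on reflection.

324 nm

Ray reflecting at the top interface goes from n = 1.52 toward n = 1.35: no phase shift.
Ray reflecting at the bottom interface goes from n = 1.35 toward n = 1.56: a half-wave phase shift.
Net: one phase inversion between the two reflected rays.
With one net inversion, constructive interference in reflection requires 2 n t = (m + ½) λ.
The second-smallest nonzero thickness corresponds to m = 1: t = (m + ½) λ / (2 n) = 1.50 × 583 / (2 × 1.35) = 324 nm.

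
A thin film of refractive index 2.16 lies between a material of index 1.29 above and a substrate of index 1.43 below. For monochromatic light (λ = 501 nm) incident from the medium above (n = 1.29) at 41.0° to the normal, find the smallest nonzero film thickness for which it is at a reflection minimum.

126 nm

Top surface (1.29 → 2.16): reflection off a higher-index medium gives a half-wave phase shift.
Bottom surface (2.16 → 1.43): reflection off a lower-index medium gives no phase shift.
The two reflections differ by half a wavelength.
For minimum reflection here: 2 n t cos θ_r = m λ.
Snell's law: 1.29 sin 41.0° = 2.16 sin θ_r → sin θ_r = 0.392, cos θ_r = 0.920.
Minimum nonzero at m = 1: t = λ / (2 n cos θ_r) = 501 / (2 × 2.16 × 0.920) = 126 nm.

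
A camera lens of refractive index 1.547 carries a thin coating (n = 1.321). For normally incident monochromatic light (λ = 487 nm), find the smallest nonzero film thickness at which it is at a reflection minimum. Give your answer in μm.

Top surface (1.0 → 1.321): reflection off a higher-index medium gives a half-wave phase shift.
Bottom surface (1.321 → 1.547): reflection off a higher-index medium gives a half-wave phase shift.
Net: no relative phase inversion (both shifts match).
So the condition for destructive reflection is 2 n t = (m + ½) λ.
Minimum at m = 0: t = λ / (4 n) = 487 / (4 × 1.321) = 92.2 nm.

0.0922 μm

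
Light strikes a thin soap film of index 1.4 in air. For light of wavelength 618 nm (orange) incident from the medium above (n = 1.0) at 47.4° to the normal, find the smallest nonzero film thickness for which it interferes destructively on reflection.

259 nm

Top surface (1.0 → 1.4): reflection off a higher-index medium gives a half-wave phase shift.
Ray reflecting at the bottom interface goes from n = 1.4 toward n = 1.0: no phase shift.
The two reflections differ by half a wavelength.
With one net inversion, destructive interference in reflection requires 2 n t cos θ_r = m λ.
Snell's law: 1.0 sin 47.4° = 1.4 sin θ_r → sin θ_r = 0.526, cos θ_r = 0.851.
Minimum nonzero at m = 1: t = λ / (2 n cos θ_r) = 618 / (2 × 1.4 × 0.851) = 259 nm.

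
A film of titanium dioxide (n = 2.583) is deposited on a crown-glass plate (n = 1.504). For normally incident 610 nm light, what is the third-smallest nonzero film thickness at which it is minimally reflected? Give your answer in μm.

0.354 μm

Ray reflecting at the top interface goes from n = 1.0 toward n = 2.583: a half-wave phase shift.
Bottom surface (2.583 → 1.504): reflection off a lower-index medium gives no phase shift.
The two reflections differ by half a wavelength.
For dark reflection here: 2 n t = m λ.
The third-smallest nonzero thickness corresponds to m = 3: t = m λ / (2 n) = 3.00 × 610 / (2 × 2.583) = 354 nm.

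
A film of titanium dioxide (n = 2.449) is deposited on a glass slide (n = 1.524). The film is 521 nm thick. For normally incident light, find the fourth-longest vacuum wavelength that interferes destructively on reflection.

Top surface (1.0 → 2.449): reflection off a higher-index medium gives a half-wave phase shift.
Ray reflecting at the bottom interface goes from n = 2.449 toward n = 1.524: no phase shift.
Net: one phase inversion between the two reflected rays.
With one net inversion, destructive interference in reflection requires 2 n t = m λ.
λ = 2 n t / m. The fourth-longest wavelength is m = 4: λ = 2 × 2.449 × 521 / 4.00 = 638 nm.

638 nm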